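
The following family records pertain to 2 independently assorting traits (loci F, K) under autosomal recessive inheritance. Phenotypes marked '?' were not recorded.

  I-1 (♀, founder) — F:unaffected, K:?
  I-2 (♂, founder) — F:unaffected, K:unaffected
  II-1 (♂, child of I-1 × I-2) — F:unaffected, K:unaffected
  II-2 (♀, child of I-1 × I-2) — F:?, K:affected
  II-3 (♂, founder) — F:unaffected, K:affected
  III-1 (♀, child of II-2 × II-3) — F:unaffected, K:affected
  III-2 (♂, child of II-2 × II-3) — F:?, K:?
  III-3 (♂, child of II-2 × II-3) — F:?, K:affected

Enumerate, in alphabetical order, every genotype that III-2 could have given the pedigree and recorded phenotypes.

F/I-1 un ·: FF|Ff
F/I-2 un ·: FF|Ff
F/II-1 un I-1×I-2: FF|Ff
F/II-2 ? I-1×I-2: FF|Ff|ff
F/II-3 un ·: FF|Ff
F/III-1 un II-2×II-3: FF|Ff
F/III-2 ? II-2×II-3: FF|Ff|ff
F/III-3 ? II-2×II-3: FF|Ff|ff
⇒ F over [I-1,I-2,II-1,II-2,II-3,III-1,III-2,III-3]: 229 consistent
K/I-1 ? ·: Kk|kk
K/I-2 un ·: Kk
K/II-1 un I-1×I-2: KK|Kk
K/II-2 aff I-1×I-2: kk
K/II-3 aff ·: kk
K/III-1 aff II-2×II-3: kk
K/III-2 ? II-2×II-3: kk
K/III-3 aff II-2×II-3: kk
⇒ K over [I-1,I-2,II-1,II-2,II-3,III-1,III-2,III-3]: 3 consistent

III-2 ∈ {FF kk, Ff kk, ff kk}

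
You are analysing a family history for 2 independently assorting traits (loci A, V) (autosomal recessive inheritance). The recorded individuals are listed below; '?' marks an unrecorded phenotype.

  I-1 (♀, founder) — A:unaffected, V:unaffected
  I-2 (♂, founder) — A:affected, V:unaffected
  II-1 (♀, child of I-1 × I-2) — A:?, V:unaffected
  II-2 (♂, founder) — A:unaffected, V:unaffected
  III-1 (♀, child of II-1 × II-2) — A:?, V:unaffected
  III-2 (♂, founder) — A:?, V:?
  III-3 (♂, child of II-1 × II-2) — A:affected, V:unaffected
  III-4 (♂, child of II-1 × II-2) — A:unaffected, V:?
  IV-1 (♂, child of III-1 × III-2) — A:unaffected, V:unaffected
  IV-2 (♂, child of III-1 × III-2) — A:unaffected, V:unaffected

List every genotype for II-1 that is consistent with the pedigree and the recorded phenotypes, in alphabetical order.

II-1 ∈ {Aa VV, Aa Vv, aa VV, aa Vv}

A/I-1 un ·: AA|Aa
A/I-2 aff ·: aa
A/II-1 ? I-1×I-2: Aa|aa
A/II-2 un ·: Aa
A/III-1 ? II-1×II-2: AA|Aa|aa
A/III-2 ? ·: AA|Aa|aa
A/III-3 aff II-1×II-2: aa
A/III-4 un II-1×II-2: AA|Aa
A/IV-1 un III-1×III-2: AA|Aa
A/IV-2 un III-1×III-2: AA|Aa
⇒ A over [I-1,I-2,II-1,II-2,III-1,III-2,III-3,III-4,IV-1,IV-2]: 79 consistent
V/I-1 un ·: VV|Vv
V/I-2 un ·: VV|Vv
V/II-1 un I-1×I-2: VV|Vv
V/II-2 un ·: VV|Vv
V/III-1 un II-1×II-2: VV|Vv
V/III-2 ? ·: VV|Vv|vv
V/III-3 un II-1×II-2: VV|Vv
V/III-4 ? II-1×II-2: VV|Vv|vv
V/IV-1 un III-1×III-2: VV|Vv
V/IV-2 un III-1×III-2: VV|Vv
⇒ V over [I-1,I-2,II-1,II-2,III-1,III-2,III-3,III-4,IV-1,IV-2]: 714 consistent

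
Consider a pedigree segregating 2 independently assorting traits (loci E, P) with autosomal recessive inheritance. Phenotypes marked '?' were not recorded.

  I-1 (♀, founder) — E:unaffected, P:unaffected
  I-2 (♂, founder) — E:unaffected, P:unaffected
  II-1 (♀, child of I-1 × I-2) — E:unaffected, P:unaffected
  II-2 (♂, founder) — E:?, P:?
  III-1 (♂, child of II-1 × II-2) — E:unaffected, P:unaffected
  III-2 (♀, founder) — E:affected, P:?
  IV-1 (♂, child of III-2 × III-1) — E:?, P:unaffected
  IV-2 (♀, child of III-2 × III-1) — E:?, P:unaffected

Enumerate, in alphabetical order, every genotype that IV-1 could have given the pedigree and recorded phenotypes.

E/I-1 un ·: EE|Ee
E/I-2 un ·: EE|Ee
E/II-1 un I-1×I-2: EE|Ee
E/II-2 ? ·: EE|Ee|ee
E/III-1 un II-1×II-2: EE|Ee
E/III-2 aff ·: ee
E/IV-1 ? III-2×III-1: Ee|ee
E/IV-2 ? III-2×III-1: Ee|ee
⇒ E over [I-1,I-2,II-1,II-2,III-1,III-2,IV-1,IV-2]: 82 consistent
P/I-1 un ·: PP|Pp
P/I-2 un ·: PP|Pp
P/II-1 un I-1×I-2: PP|Pp
P/II-2 ? ·: PP|Pp|pp
P/III-1 un II-1×II-2: PP|Pp
P/III-2 ? ·: PP|Pp|pp
P/IV-1 un III-2×III-1: PP|Pp
P/IV-2 un III-2×III-1: PP|Pp
⇒ P over [I-1,I-2,II-1,II-2,III-1,III-2,IV-1,IV-2]: 237 consistent

IV-1 ∈ {Ee PP, Ee Pp, ee PP, ee Pp}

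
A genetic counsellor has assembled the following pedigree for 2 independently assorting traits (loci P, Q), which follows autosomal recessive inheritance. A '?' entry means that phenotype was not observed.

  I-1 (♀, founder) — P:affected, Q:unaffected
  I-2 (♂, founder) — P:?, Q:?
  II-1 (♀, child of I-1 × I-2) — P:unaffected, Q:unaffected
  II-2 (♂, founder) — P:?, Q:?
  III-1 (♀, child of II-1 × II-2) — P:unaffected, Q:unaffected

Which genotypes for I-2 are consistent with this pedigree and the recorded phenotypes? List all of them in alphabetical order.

P/I-1 aff ·: pp
P/I-2 ? ·: PP|Pp
P/II-1 un I-1×I-2: Pp
P/II-2 ? ·: PP|Pp|pp
P/III-1 un II-1×II-2: PP|Pp
⇒ P over [I-1,I-2,II-1,II-2,III-1]: 10 consistent
Q/I-1 un ·: QQ|Qq
Q/I-2 ? ·: QQ|Qq|qq
Q/II-1 un I-1×I-2: QQ|Qq
Q/II-2 ? ·: QQ|Qq|qq
Q/III-1 un II-1×II-2: QQ|Qq
⇒ Q over [I-1,I-2,II-1,II-2,III-1]: 41 consistent

I-2 ∈ {PP QQ, PP Qq, PP qq, Pp QQ, Pp Qq, Pp qq}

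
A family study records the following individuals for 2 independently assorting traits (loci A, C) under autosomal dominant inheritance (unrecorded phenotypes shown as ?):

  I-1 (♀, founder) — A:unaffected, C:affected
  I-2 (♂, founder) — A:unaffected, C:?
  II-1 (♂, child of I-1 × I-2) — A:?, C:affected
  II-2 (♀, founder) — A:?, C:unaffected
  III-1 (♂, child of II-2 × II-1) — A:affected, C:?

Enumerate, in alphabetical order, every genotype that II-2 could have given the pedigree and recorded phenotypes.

A/I-1 un ·: aa
A/I-2 un ·: aa
A/II-1 ? I-1×I-2: aa
A/II-2 ? ·: Aa|AA
A/III-1 aff II-2×II-1: Aa
⇒ A over [I-1,I-2,II-1,II-2,III-1]: 2 consistent
C/I-1 aff ·: Cc|CC
C/I-2 ? ·: cc|Cc|CC
C/II-1 aff I-1×I-2: Cc|CC
C/II-2 un ·: cc
C/III-1 ? II-2×II-1: cc|Cc
⇒ C over [I-1,I-2,II-1,II-2,III-1]: 14 consistent

II-2 ∈ {AA cc, Aa cc}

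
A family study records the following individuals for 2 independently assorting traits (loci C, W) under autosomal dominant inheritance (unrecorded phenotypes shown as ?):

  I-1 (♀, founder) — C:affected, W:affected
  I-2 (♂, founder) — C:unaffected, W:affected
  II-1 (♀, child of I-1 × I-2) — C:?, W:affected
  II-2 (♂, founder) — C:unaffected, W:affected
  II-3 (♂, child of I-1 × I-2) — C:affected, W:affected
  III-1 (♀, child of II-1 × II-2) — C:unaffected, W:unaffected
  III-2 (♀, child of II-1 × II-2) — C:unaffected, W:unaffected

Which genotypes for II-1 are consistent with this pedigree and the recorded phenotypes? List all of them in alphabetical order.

II-1 ∈ {Cc Ww, cc Ww}

C/I-1 aff ·: Cc|CC
C/I-2 un ·: cc
C/II-1 ? I-1×I-2: cc|Cc
C/II-2 un ·: cc
C/II-3 aff I-1×I-2: Cc
C/III-1 un II-1×II-2: cc
C/III-2 un II-1×II-2: cc
⇒ C over [I-1,I-2,II-1,II-2,II-3,III-1,III-2]: 3 consistent
W/I-1 aff ·: Ww|WW
W/I-2 aff ·: Ww|WW
W/II-1 aff I-1×I-2: Ww
W/II-2 aff ·: Ww
W/II-3 aff I-1×I-2: Ww|WW
W/III-1 un II-1×II-2: ww
W/III-2 un II-1×II-2: ww
⇒ W over [I-1,I-2,II-1,II-2,II-3,III-1,III-2]: 6 consistent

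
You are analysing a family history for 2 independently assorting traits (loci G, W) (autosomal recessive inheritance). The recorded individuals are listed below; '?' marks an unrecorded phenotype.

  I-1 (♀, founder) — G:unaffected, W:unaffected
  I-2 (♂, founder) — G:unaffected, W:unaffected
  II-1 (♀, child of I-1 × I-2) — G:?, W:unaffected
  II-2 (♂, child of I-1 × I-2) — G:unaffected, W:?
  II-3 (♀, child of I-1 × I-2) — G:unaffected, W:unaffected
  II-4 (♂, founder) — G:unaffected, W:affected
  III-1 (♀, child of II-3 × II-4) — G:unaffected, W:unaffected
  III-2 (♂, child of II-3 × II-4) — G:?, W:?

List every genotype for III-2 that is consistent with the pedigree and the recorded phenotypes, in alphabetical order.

G/I-1 un ·: GG|Gg
G/I-2 un ·: GG|Gg
G/II-1 ? I-1×I-2: GG|Gg|gg
G/II-2 un I-1×I-2: GG|Gg
G/II-3 un I-1×I-2: GG|Gg
G/II-4 un ·: GG|Gg
G/III-1 un II-3×II-4: GG|Gg
G/III-2 ? II-3×II-4: GG|Gg|gg
⇒ G over [I-1,I-2,II-1,II-2,II-3,II-4,III-1,III-2]: 215 consistent
W/I-1 un ·: WW|Ww
W/I-2 un ·: WW|Ww
W/II-1 un I-1×I-2: WW|Ww
W/II-2 ? I-1×I-2: WW|Ww|ww
W/II-3 un I-1×I-2: WW|Ww
W/II-4 aff ·: ww
W/III-1 un II-3×II-4: Ww
W/III-2 ? II-3×II-4: Ww|ww
⇒ W over [I-1,I-2,II-1,II-2,II-3,II-4,III-1,III-2]: 43 consistent

III-2 ∈ {GG Ww, GG ww, Gg Ww, Gg ww, gg Ww, gg ww}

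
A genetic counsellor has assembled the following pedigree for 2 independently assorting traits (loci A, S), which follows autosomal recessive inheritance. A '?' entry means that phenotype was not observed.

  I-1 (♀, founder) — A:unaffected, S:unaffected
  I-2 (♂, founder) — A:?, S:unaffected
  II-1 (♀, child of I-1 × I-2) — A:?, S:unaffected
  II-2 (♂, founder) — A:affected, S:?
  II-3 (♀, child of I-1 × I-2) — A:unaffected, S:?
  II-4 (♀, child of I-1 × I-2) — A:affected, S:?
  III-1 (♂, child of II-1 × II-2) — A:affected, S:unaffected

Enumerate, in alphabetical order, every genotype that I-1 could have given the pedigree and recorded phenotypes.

A/I-1 un ·: Aa
A/I-2 ? ·: Aa|aa
A/II-1 ? I-1×I-2: Aa|aa
A/II-2 aff ·: aa
A/II-3 un I-1×I-2: AA|Aa
A/II-4 aff I-1×I-2: aa
A/III-1 aff II-1×II-2: aa
⇒ A over [I-1,I-2,II-1,II-2,II-3,II-4,III-1]: 6 consistent
S/I-1 un ·: SS|Ss
S/I-2 un ·: SS|Ss
S/II-1 un I-1×I-2: SS|Ss
S/II-2 ? ·: SS|Ss|ss
S/II-3 ? I-1×I-2: SS|Ss|ss
S/II-4 ? I-1×I-2: SS|Ss|ss
S/III-1 un II-1×II-2: SS|Ss
⇒ S over [I-1,I-2,II-1,II-2,II-3,II-4,III-1]: 157 consistent

I-1 ∈ {Aa SS, Aa Ss}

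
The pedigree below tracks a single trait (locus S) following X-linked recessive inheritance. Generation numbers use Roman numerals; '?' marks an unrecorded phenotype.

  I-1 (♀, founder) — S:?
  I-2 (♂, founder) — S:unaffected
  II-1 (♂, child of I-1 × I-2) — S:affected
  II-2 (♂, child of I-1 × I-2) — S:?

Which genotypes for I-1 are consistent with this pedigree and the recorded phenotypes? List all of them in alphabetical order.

I-1 ∈ {X^SX^s, X^sX^s}

S/I-1 ? ·: X^SX^s|X^sX^s
S/I-2 un ·: X^SY
S/II-1 aff I-1×I-2: X^sY
S/II-2 ? I-1×I-2: X^SY|X^sY
⇒ S over [I-1,I-2,II-1,II-2]: 3 consistent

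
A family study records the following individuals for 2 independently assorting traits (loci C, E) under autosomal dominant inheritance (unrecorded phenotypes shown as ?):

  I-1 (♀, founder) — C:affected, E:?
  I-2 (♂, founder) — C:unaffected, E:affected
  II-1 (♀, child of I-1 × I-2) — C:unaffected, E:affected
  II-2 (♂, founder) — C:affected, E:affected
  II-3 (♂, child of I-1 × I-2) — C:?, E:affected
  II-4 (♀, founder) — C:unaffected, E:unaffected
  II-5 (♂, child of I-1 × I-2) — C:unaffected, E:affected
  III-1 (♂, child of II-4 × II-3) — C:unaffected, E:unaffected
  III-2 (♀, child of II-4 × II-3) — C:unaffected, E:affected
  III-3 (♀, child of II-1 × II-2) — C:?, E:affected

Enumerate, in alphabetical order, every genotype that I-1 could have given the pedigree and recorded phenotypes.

I-1 ∈ {Cc EE, Cc Ee, Cc ee}

C/I-1 aff ·: Cc
C/I-2 un ·: cc
C/II-1 un I-1×I-2: cc
C/II-2 aff ·: Cc|CC
C/II-3 ? I-1×I-2: cc|Cc
C/II-4 un ·: cc
C/II-5 un I-1×I-2: cc
C/III-1 un II-4×II-3: cc
C/III-2 un II-4×II-3: cc
C/III-3 ? II-1×II-2: cc|Cc
⇒ C over [I-1,I-2,II-1,II-2,II-3,II-4,II-5,III-1,III-2,III-3]: 6 consistent
E/I-1 ? ·: ee|Ee|EE
E/I-2 aff ·: Ee|EE
E/II-1 aff I-1×I-2: Ee|EE
E/II-2 aff ·: Ee|EE
E/II-3 aff I-1×I-2: Ee
E/II-4 un ·: ee
E/II-5 aff I-1×I-2: Ee|EE
E/III-1 un II-4×II-3: ee
E/III-2 aff II-4×II-3: Ee
E/III-3 aff II-1×II-2: Ee|EE
⇒ E over [I-1,I-2,II-1,II-2,II-3,II-4,II-5,III-1,III-2,III-3]: 50 consistent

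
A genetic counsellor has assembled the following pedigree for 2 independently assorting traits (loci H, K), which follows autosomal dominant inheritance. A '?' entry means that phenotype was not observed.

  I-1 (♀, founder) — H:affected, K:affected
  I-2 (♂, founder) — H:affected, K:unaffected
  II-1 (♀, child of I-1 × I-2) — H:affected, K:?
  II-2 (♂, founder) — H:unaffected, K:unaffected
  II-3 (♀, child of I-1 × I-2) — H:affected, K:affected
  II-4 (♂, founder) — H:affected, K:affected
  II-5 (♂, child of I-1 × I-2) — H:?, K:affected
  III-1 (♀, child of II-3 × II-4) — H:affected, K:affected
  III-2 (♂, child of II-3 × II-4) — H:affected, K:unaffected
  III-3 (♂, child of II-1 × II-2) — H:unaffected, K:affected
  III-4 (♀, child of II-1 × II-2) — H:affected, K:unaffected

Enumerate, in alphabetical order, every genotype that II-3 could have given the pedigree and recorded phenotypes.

II-3 ∈ {HH Kk, Hh Kk}

H/I-1 aff ·: Hh|HH
H/I-2 aff ·: Hh|HH
H/II-1 aff I-1×I-2: Hh
H/II-2 un ·: hh
H/II-3 aff I-1×I-2: Hh|HH
H/II-4 aff ·: Hh|HH
H/II-5 ? I-1×I-2: hh|Hh|HH
H/III-1 aff II-3×II-4: Hh|HH
H/III-2 aff II-3×II-4: Hh|HH
H/III-3 un II-1×II-2: hh
H/III-4 aff II-1×II-2: Hh
⇒ H over [I-1,I-2,II-1,II-2,II-3,II-4,II-5,III-1,III-2,III-3,III-4]: 91 consistent
K/I-1 aff ·: Kk|KK
K/I-2 un ·: kk
K/II-1 ? I-1×I-2: Kk
K/II-2 un ·: kk
K/II-3 aff I-1×I-2: Kk
K/II-4 aff ·: Kk
K/II-5 aff I-1×I-2: Kk
K/III-1 aff II-3×II-4: Kk|KK
K/III-2 un II-3×II-4: kk
K/III-3 aff II-1×II-2: Kk
K/III-4 un II-1×II-2: kk
⇒ K over [I-1,I-2,II-1,II-2,II-3,II-4,II-5,III-1,III-2,III-3,III-4]: 4 consistent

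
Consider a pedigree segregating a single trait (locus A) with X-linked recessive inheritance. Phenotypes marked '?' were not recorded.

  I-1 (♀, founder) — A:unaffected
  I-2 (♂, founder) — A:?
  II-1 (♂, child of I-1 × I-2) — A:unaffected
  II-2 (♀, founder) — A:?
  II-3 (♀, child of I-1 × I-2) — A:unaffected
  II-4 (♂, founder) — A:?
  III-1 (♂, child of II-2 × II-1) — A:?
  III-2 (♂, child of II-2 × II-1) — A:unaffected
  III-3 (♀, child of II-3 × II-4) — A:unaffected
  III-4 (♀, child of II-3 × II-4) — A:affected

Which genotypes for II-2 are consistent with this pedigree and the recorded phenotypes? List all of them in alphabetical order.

A/I-1 un ·: X^AX^A|X^AX^a
A/I-2 ? ·: X^AY|X^aY
A/II-1 un I-1×I-2: X^AY
A/II-2 ? ·: X^AX^A|X^AX^a
A/II-3 un I-1×I-2: X^AX^a
A/II-4 ? ·: X^aY
A/III-1 ? II-2×II-1: X^AY|X^aY
A/III-2 un II-2×II-1: X^AY
A/III-3 un II-3×II-4: X^AX^a
A/III-4 aff II-3×II-4: X^aX^a
⇒ A over [I-1,I-2,II-1,II-2,II-3,II-4,III-1,III-2,III-3,III-4]: 9 consistent

II-2 ∈ {X^AX^A, X^AX^a}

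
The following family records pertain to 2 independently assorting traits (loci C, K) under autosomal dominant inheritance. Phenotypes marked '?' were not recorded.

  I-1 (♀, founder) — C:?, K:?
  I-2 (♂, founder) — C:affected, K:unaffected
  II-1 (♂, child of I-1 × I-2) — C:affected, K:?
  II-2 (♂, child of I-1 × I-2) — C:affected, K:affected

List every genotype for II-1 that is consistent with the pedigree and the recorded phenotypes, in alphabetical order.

C/I-1 ? ·: cc|Cc|CC
C/I-2 aff ·: Cc|CC
C/II-1 aff I-1×I-2: Cc|CC
C/II-2 aff I-1×I-2: Cc|CC
⇒ C over [I-1,I-2,II-1,II-2]: 15 consistent
K/I-1 ? ·: Kk|KK
K/I-2 un ·: kk
K/II-1 ? I-1×I-2: kk|Kk
K/II-2 aff I-1×I-2: Kk
⇒ K over [I-1,I-2,II-1,II-2]: 3 consistent

II-1 ∈ {CC Kk, CC kk, Cc Kk, Cc kk}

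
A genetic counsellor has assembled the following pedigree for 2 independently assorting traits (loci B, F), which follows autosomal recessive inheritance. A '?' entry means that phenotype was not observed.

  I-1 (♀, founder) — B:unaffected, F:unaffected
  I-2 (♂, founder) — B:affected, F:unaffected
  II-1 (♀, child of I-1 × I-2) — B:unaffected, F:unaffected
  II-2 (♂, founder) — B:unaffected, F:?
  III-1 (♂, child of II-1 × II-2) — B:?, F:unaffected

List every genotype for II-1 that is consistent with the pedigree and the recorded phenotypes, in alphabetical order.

B/I-1 un ·: BB|Bb
B/I-2 aff ·: bb
B/II-1 un I-1×I-2: Bb
B/II-2 un ·: BB|Bb
B/III-1 ? II-1×II-2: BB|Bb|bb
⇒ B over [I-1,I-2,II-1,II-2,III-1]: 10 consistent
F/I-1 un ·: FF|Ff
F/I-2 un ·: FF|Ff
F/II-1 un I-1×I-2: FF|Ff
F/II-2 ? ·: FF|Ff|ff
F/III-1 un II-1×II-2: FF|Ff
⇒ F over [I-1,I-2,II-1,II-2,III-1]: 31 consistent

II-1 ∈ {Bb FF, Bb Ff}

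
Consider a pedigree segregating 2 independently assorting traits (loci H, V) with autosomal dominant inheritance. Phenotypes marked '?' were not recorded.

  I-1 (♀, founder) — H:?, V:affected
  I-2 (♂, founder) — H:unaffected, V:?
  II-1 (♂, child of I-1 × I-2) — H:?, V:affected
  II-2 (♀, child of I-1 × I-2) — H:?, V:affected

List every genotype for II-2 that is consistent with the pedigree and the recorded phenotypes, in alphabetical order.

H/I-1 ? ·: hh|Hh|HH
H/I-2 un ·: hh
H/II-1 ? I-1×I-2: hh|Hh
H/II-2 ? I-1×I-2: hh|Hh
⇒ H over [I-1,I-2,II-1,II-2]: 6 consistent
V/I-1 aff ·: Vv|VV
V/I-2 ? ·: vv|Vv|VV
V/II-1 aff I-1×I-2: Vv|VV
V/II-2 aff I-1×I-2: Vv|VV
⇒ V over [I-1,I-2,II-1,II-2]: 15 consistent

II-2 ∈ {Hh VV, Hh Vv, hh VV, hh Vv}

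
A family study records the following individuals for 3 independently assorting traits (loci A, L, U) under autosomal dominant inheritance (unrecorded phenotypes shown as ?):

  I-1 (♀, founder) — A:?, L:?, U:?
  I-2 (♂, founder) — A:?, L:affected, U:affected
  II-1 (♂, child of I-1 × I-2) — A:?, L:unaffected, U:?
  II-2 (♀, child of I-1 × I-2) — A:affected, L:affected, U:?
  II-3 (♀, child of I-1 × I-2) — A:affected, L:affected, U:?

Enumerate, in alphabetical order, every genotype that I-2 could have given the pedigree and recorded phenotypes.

I-2 ∈ {AA Ll UU, AA Ll Uu, Aa Ll UU, Aa Ll Uu, aa Ll UU, aa Ll Uu}

A/I-1 ? ·: aa|Aa|AA
A/I-2 ? ·: aa|Aa|AA
A/II-1 ? I-1×I-2: aa|Aa|AA
A/II-2 aff I-1×I-2: Aa|AA
A/II-3 aff I-1×I-2: Aa|AA
⇒ A over [I-1,I-2,II-1,II-2,II-3]: 35 consistent
L/I-1 ? ·: ll|Ll
L/I-2 aff ·: Ll
L/II-1 un I-1×I-2: ll
L/II-2 aff I-1×I-2: Ll|LL
L/II-3 aff I-1×I-2: Ll|LL
⇒ L over [I-1,I-2,II-1,II-2,II-3]: 5 consistent
U/I-1 ? ·: uu|Uu|UU
U/I-2 aff ·: Uu|UU
U/II-1 ? I-1×I-2: uu|Uu|UU
U/II-2 ? I-1×I-2: uu|Uu|UU
U/II-3 ? I-1×I-2: uu|Uu|UU
⇒ U over [I-1,I-2,II-1,II-2,II-3]: 53 consistent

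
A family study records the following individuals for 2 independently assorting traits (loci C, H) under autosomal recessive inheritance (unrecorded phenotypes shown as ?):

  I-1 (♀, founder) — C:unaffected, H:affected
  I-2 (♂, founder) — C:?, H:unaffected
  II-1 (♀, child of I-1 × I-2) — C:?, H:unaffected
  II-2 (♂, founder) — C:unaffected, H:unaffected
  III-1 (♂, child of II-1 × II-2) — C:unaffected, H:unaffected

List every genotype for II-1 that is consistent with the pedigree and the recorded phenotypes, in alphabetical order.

C/I-1 un ·: CC|Cc
C/I-2 ? ·: CC|Cc|cc
C/II-1 ? I-1×I-2: CC|Cc|cc
C/II-2 un ·: CC|Cc
C/III-1 un II-1×II-2: CC|Cc
⇒ C over [I-1,I-2,II-1,II-2,III-1]: 36 consistent
H/I-1 aff ·: hh
H/I-2 un ·: HH|Hh
H/II-1 un I-1×I-2: Hh
H/II-2 un ·: HH|Hh
H/III-1 un II-1×II-2: HH|Hh
⇒ H over [I-1,I-2,II-1,II-2,III-1]: 8 consistent

II-1 ∈ {CC Hh, Cc Hh, cc Hh}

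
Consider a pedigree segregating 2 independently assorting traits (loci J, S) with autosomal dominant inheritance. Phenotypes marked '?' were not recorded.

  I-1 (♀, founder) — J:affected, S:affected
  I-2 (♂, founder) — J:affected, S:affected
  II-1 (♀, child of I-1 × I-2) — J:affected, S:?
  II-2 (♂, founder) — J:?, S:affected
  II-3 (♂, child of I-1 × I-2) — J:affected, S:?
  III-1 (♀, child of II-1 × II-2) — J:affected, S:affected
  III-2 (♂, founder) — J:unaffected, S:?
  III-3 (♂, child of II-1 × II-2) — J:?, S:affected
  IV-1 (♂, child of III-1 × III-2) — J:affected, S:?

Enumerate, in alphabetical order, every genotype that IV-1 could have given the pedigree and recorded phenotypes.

J/I-1 aff ·: Jj|JJ
J/I-2 aff ·: Jj|JJ
J/II-1 aff I-1×I-2: Jj|JJ
J/II-2 ? ·: jj|Jj|JJ
J/II-3 aff I-1×I-2: Jj|JJ
J/III-1 aff II-1×II-2: Jj|JJ
J/III-2 un ·: jj
J/III-3 ? II-1×II-2: jj|Jj|JJ
J/IV-1 aff III-1×III-2: Jj
⇒ J over [I-1,I-2,II-1,II-2,II-3,III-1,III-2,III-3,IV-1]: 114 consistent
S/I-1 aff ·: Ss|SS
S/I-2 aff ·: Ss|SS
S/II-1 ? I-1×I-2: ss|Ss|SS
S/II-2 aff ·: Ss|SS
S/II-3 ? I-1×I-2: ss|Ss|SS
S/III-1 aff II-1×II-2: Ss|SS
S/III-2 ? ·: ss|Ss|SS
S/III-3 aff II-1×II-2: Ss|SS
S/IV-1 ? III-1×III-2: ss|Ss|SS
⇒ S over [I-1,I-2,II-1,II-2,II-3,III-1,III-2,III-3,IV-1]: 558 consistent

IV-1 ∈ {Jj SS, Jj Ss, Jj ss}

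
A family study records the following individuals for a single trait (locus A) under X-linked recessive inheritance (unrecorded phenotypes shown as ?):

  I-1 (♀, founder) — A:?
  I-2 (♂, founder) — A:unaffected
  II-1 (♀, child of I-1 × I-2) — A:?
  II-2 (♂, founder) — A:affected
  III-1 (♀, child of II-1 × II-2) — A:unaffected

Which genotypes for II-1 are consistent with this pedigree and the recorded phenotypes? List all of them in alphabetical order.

II-1 ∈ {X^AX^A, X^AX^a}

A/I-1 ? ·: X^AX^A|X^AX^a|X^aX^a
A/I-2 un ·: X^AY
A/II-1 ? I-1×I-2: X^AX^A|X^AX^a
A/II-2 aff ·: X^aY
A/III-1 un II-1×II-2: X^AX^a
⇒ A over [I-1,I-2,II-1,II-2,III-1]: 4 consistent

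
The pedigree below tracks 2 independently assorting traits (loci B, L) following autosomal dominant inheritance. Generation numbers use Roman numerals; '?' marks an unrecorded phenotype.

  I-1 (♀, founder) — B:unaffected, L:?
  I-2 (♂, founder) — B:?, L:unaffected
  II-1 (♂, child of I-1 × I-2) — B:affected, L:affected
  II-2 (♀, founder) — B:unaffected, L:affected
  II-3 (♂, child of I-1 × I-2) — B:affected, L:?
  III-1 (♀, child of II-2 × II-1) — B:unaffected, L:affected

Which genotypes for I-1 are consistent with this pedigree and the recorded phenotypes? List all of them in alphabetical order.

I-1 ∈ {bb LL, bb Ll}

B/I-1 un ·: bb
B/I-2 ? ·: Bb|BB
B/II-1 aff I-1×I-2: Bb
B/II-2 un ·: bb
B/II-3 aff I-1×I-2: Bb
B/III-1 un II-2×II-1: bb
⇒ B over [I-1,I-2,II-1,II-2,II-3,III-1]: 2 consistent
L/I-1 ? ·: Ll|LL
L/I-2 un ·: ll
L/II-1 aff I-1×I-2: Ll
L/II-2 aff ·: Ll|LL
L/II-3 ? I-1×I-2: ll|Ll
L/III-1 aff II-2×II-1: Ll|LL
⇒ L over [I-1,I-2,II-1,II-2,II-3,III-1]: 12 consistent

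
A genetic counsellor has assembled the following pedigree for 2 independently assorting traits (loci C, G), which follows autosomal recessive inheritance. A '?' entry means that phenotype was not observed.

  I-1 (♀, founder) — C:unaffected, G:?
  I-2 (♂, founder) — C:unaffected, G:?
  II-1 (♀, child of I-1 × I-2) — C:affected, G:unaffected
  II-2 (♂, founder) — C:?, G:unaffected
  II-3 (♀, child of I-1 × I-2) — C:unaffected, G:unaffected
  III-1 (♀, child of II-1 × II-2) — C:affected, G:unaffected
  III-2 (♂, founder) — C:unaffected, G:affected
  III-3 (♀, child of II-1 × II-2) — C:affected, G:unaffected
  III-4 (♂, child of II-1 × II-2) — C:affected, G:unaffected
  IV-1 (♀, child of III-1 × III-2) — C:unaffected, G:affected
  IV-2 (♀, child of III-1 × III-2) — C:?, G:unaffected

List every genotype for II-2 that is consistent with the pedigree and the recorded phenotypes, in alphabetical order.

II-2 ∈ {Cc GG, Cc Gg, cc GG, cc Gg}

C/I-1 un ·: Cc
C/I-2 un ·: Cc
C/II-1 aff I-1×I-2: cc
C/II-2 ? ·: Cc|cc
C/II-3 un I-1×I-2: CC|Cc
C/III-1 aff II-1×II-2: cc
C/III-2 un ·: CC|Cc
C/III-3 aff II-1×II-2: cc
C/III-4 aff II-1×II-2: cc
C/IV-1 un III-1×III-2: Cc
C/IV-2 ? III-1×III-2: Cc|cc
⇒ C over [I-1,I-2,II-1,II-2,II-3,III-1,III-2,III-3,III-4,IV-1,IV-2]: 12 consistent
G/I-1 ? ·: GG|Gg|gg
G/I-2 ? ·: GG|Gg|gg
G/II-1 un I-1×I-2: GG|Gg
G/II-2 un ·: GG|Gg
G/II-3 un I-1×I-2: GG|Gg
G/III-1 un II-1×II-2: Gg
G/III-2 aff ·: gg
G/III-3 un II-1×II-2: GG|Gg
G/III-4 un II-1×II-2: GG|Gg
G/IV-1 aff III-1×III-2: gg
G/IV-2 un III-1×III-2: Gg
⇒ G over [I-1,I-2,II-1,II-2,II-3,III-1,III-2,III-3,III-4,IV-1,IV-2]: 108 consistent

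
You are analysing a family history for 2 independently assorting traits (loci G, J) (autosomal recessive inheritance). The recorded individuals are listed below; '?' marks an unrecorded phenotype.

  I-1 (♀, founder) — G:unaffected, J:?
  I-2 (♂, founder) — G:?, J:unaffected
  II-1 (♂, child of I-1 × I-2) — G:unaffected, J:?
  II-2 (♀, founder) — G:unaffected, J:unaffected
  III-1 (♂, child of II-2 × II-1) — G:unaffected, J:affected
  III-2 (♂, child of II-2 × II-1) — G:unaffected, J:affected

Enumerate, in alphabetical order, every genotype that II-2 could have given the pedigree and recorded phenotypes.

G/I-1 un ·: GG|Gg
G/I-2 ? ·: GG|Gg|gg
G/II-1 un I-1×I-2: GG|Gg
G/II-2 un ·: GG|Gg
G/III-1 un II-2×II-1: GG|Gg
G/III-2 un II-2×II-1: GG|Gg
⇒ G over [I-1,I-2,II-1,II-2,III-1,III-2]: 60 consistent
J/I-1 ? ·: JJ|Jj|jj
J/I-2 un ·: JJ|Jj
J/II-1 ? I-1×I-2: Jj|jj
J/II-2 un ·: Jj
J/III-1 aff II-2×II-1: jj
J/III-2 aff II-2×II-1: jj
⇒ J over [I-1,I-2,II-1,II-2,III-1,III-2]: 7 consistent

II-2 ∈ {GG Jj, Gg Jj}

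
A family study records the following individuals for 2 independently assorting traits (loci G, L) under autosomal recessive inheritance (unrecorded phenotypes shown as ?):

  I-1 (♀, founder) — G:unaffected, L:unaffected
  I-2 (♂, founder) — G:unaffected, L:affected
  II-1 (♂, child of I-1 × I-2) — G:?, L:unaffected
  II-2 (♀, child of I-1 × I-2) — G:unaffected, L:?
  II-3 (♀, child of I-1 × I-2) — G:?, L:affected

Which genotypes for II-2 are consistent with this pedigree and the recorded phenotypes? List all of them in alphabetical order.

G/I-1 un ·: GG|Gg
G/I-2 un ·: GG|Gg
G/II-1 ? I-1×I-2: GG|Gg|gg
G/II-2 un I-1×I-2: GG|Gg
G/II-3 ? I-1×I-2: GG|Gg|gg
⇒ G over [I-1,I-2,II-1,II-2,II-3]: 35 consistent
L/I-1 un ·: Ll
L/I-2 aff ·: ll
L/II-1 un I-1×I-2: Ll
L/II-2 ? I-1×I-2: Ll|ll
L/II-3 aff I-1×I-2: ll
⇒ L over [I-1,I-2,II-1,II-2,II-3]: 2 consistent

II-2 ∈ {GG Ll, GG ll, Gg Ll, Gg ll}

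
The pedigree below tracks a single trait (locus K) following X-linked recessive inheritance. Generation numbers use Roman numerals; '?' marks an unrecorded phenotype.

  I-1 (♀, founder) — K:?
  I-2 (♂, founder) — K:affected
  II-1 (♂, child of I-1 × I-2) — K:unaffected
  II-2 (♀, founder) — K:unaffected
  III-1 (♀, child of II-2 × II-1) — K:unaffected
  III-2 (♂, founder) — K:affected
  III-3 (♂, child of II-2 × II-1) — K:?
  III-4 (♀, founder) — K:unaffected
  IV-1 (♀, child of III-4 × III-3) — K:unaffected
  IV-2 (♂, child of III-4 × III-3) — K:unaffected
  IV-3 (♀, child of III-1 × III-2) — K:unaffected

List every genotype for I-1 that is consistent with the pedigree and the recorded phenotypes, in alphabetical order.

K/I-1 ? ·: X^KX^K|X^KX^k
K/I-2 aff ·: X^kY
K/II-1 un I-1×I-2: X^KY
K/II-2 un ·: X^KX^K|X^KX^k
K/III-1 un II-2×II-1: X^KX^K|X^KX^k
K/III-2 aff ·: X^kY
K/III-3 ? II-2×II-1: X^KY|X^kY
K/III-4 un ·: X^KX^K|X^KX^k
K/IV-1 un III-4×III-3: X^KX^K|X^KX^k
K/IV-2 un III-4×III-3: X^KY
K/IV-3 un III-1×III-2: X^KX^k
⇒ K over [I-1,I-2,II-1,II-2,III-1,III-2,III-3,III-4,IV-1,IV-2,IV-3]: 26 consistent

I-1 ∈ {X^KX^K, X^KX^k}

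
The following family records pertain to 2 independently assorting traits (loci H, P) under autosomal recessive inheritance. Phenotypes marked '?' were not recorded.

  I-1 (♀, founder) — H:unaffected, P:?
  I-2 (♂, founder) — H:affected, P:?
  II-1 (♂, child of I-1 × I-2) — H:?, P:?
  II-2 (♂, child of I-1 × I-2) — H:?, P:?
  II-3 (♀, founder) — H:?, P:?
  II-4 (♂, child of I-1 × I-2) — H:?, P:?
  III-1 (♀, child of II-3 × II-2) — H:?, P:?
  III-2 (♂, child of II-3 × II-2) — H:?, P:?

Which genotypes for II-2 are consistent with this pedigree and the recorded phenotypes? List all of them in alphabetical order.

II-2 ∈ {Hh PP, Hh Pp, Hh pp, hh PP, hh Pp, hh pp}

H/I-1 un ·: HH|Hh
H/I-2 aff ·: hh
H/II-1 ? I-1×I-2: Hh|hh
H/II-2 ? I-1×I-2: Hh|hh
H/II-3 ? ·: HH|Hh|hh
H/II-4 ? I-1×I-2: Hh|hh
H/III-1 ? II-3×II-2: HH|Hh|hh
H/III-2 ? II-3×II-2: HH|Hh|hh
⇒ H over [I-1,I-2,II-1,II-2,II-3,II-4,III-1,III-2]: 109 consistent
P/I-1 ? ·: PP|Pp|pp
P/I-2 ? ·: PP|Pp|pp
P/II-1 ? I-1×I-2: PP|Pp|pp
P/II-2 ? I-1×I-2: PP|Pp|pp
P/II-3 ? ·: PP|Pp|pp
P/II-4 ? I-1×I-2: PP|Pp|pp
P/III-1 ? II-3×II-2: PP|Pp|pp
P/III-2 ? II-3×II-2: PP|Pp|pp
⇒ P over [I-1,I-2,II-1,II-2,II-3,II-4,III-1,III-2]: 675 consistent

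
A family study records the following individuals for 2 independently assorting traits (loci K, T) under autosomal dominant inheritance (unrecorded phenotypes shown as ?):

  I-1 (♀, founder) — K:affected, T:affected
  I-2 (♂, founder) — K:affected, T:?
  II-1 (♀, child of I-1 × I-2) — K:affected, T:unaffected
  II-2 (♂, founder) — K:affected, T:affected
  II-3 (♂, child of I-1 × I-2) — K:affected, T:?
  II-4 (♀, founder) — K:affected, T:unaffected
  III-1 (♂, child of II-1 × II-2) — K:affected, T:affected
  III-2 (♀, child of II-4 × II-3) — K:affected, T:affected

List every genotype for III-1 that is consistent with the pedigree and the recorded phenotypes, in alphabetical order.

III-1 ∈ {KK Tt, Kk Tt}

K/I-1 aff ·: Kk|KK
K/I-2 aff ·: Kk|KK
K/II-1 aff I-1×I-2: Kk|KK
K/II-2 aff ·: Kk|KK
K/II-3 aff I-1×I-2: Kk|KK
K/II-4 aff ·: Kk|KK
K/III-1 aff II-1×II-2: Kk|KK
K/III-2 aff II-4×II-3: Kk|KK
⇒ K over [I-1,I-2,II-1,II-2,II-3,II-4,III-1,III-2]: 156 consistent
T/I-1 aff ·: Tt
T/I-2 ? ·: tt|Tt
T/II-1 un I-1×I-2: tt
T/II-2 aff ·: Tt|TT
T/II-3 ? I-1×I-2: Tt|TT
T/II-4 un ·: tt
T/III-1 aff II-1×II-2: Tt
T/III-2 aff II-4×II-3: Tt
⇒ T over [I-1,I-2,II-1,II-2,II-3,II-4,III-1,III-2]: 6 consistent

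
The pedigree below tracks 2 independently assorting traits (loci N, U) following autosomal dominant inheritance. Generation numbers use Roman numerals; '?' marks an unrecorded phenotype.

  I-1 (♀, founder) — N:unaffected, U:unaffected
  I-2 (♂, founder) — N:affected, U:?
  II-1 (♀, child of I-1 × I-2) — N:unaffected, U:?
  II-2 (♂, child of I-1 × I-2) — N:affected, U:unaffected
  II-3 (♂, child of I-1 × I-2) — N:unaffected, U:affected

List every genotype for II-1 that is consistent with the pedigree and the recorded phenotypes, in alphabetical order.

II-1 ∈ {nn Uu, nn uu}

N/I-1 un ·: nn
N/I-2 aff ·: Nn
N/II-1 un I-1×I-2: nn
N/II-2 aff I-1×I-2: Nn
N/II-3 un I-1×I-2: nn
⇒ N over [I-1,I-2,II-1,II-2,II-3]: 1 consistent
U/I-1 un ·: uu
U/I-2 ? ·: Uu
U/II-1 ? I-1×I-2: uu|Uu
U/II-2 un I-1×I-2: uu
U/II-3 aff I-1×I-2: Uu
⇒ U over [I-1,I-2,II-1,II-2,II-3]: 2 consistent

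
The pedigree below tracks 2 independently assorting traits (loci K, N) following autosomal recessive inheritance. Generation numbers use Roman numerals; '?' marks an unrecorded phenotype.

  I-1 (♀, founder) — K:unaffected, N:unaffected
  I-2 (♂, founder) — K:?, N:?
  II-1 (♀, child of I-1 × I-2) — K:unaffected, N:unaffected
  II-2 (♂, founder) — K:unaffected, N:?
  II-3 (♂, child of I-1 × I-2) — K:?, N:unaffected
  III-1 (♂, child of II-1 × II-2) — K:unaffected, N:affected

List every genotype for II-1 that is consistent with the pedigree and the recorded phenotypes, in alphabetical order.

K/I-1 un ·: KK|Kk
K/I-2 ? ·: KK|Kk|kk
K/II-1 un I-1×I-2: KK|Kk
K/II-2 un ·: KK|Kk
K/II-3 ? I-1×I-2: KK|Kk|kk
K/III-1 un II-1×II-2: KK|Kk
⇒ K over [I-1,I-2,II-1,II-2,II-3,III-1]: 64 consistent
N/I-1 un ·: NN|Nn
N/I-2 ? ·: NN|Nn|nn
N/II-1 un I-1×I-2: Nn
N/II-2 ? ·: Nn|nn
N/II-3 un I-1×I-2: NN|Nn
N/III-1 aff II-1×II-2: nn
⇒ N over [I-1,I-2,II-1,II-2,II-3,III-1]: 16 consistent

II-1 ∈ {KK Nn, Kk Nn}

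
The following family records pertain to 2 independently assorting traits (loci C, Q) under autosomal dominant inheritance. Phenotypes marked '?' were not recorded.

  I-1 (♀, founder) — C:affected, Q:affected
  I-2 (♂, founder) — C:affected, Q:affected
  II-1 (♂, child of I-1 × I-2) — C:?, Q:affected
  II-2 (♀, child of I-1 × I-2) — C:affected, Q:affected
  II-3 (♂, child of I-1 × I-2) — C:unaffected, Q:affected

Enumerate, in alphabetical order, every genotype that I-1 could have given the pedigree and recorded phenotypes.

I-1 ∈ {Cc QQ, Cc Qq}

C/I-1 aff ·: Cc
C/I-2 aff ·: Cc
C/II-1 ? I-1×I-2: cc|Cc|CC
C/II-2 aff I-1×I-2: Cc|CC
C/II-3 un I-1×I-2: cc
⇒ C over [I-1,I-2,II-1,II-2,II-3]: 6 consistent
Q/I-1 aff ·: Qq|QQ
Q/I-2 aff ·: Qq|QQ
Q/II-1 aff I-1×I-2: Qq|QQ
Q/II-2 aff I-1×I-2: Qq|QQ
Q/II-3 aff I-1×I-2: Qq|QQ
⇒ Q over [I-1,I-2,II-1,II-2,II-3]: 25 consistent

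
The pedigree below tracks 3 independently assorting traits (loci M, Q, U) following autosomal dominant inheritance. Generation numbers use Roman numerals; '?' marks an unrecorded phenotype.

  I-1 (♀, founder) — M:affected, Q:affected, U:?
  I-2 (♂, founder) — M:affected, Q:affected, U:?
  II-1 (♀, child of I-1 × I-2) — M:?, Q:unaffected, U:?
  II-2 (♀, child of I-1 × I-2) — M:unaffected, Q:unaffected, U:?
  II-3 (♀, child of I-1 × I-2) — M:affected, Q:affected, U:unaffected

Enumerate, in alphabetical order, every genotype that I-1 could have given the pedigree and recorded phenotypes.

I-1 ∈ {Mm Qq Uu, Mm Qq uu}

M/I-1 aff ·: Mm
M/I-2 aff ·: Mm
M/II-1 ? I-1×I-2: mm|Mm|MM
M/II-2 un I-1×I-2: mm
M/II-3 aff I-1×I-2: Mm|MM
⇒ M over [I-1,I-2,II-1,II-2,II-3]: 6 consistent
Q/I-1 aff ·: Qq
Q/I-2 aff ·: Qq
Q/II-1 un I-1×I-2: qq
Q/II-2 un I-1×I-2: qq
Q/II-3 aff I-1×I-2: Qq|QQ
⇒ Q over [I-1,I-2,II-1,II-2,II-3]: 2 consistent
U/I-1 ? ·: uu|Uu
U/I-2 ? ·: uu|Uu
U/II-1 ? I-1×I-2: uu|Uu|UU
U/II-2 ? I-1×I-2: uu|Uu|UU
U/II-3 un I-1×I-2: uu
⇒ U over [I-1,I-2,II-1,II-2,II-3]: 18 consistent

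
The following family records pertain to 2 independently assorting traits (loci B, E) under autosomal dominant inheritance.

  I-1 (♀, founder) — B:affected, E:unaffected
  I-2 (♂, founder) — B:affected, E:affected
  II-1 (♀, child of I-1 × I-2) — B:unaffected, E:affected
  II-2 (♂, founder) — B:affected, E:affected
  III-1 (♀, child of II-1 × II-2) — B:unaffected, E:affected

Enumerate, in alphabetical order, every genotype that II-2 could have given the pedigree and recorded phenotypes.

II-2 ∈ {Bb EE, Bb Ee}

B/I-1 aff ·: Bb
B/I-2 aff ·: Bb
B/II-1 un I-1×I-2: bb
B/II-2 aff ·: Bb
B/III-1 un II-1×II-2: bb
⇒ B over [I-1,I-2,II-1,II-2,III-1]: 1 consistent
E/I-1 un ·: ee
E/I-2 aff ·: Ee|EE
E/II-1 aff I-1×I-2: Ee
E/II-2 aff ·: Ee|EE
E/III-1 aff II-1×II-2: Ee|EE
⇒ E over [I-1,I-2,II-1,II-2,III-1]: 8 consistent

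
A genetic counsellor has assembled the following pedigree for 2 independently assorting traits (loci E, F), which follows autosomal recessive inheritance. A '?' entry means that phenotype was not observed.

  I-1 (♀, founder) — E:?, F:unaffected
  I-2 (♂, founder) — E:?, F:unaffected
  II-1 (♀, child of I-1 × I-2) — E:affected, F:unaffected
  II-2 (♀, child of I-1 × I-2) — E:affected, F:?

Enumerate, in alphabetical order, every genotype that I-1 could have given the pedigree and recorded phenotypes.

E/I-1 ? ·: Ee|ee
E/I-2 ? ·: Ee|ee
E/II-1 aff I-1×I-2: ee
E/II-2 aff I-1×I-2: ee
⇒ E over [I-1,I-2,II-1,II-2]: 4 consistent
F/I-1 un ·: FF|Ff
F/I-2 un ·: FF|Ff
F/II-1 un I-1×I-2: FF|Ff
F/II-2 ? I-1×I-2: FF|Ff|ff
⇒ F over [I-1,I-2,II-1,II-2]: 15 consistent

I-1 ∈ {Ee FF, Ee Ff, ee FF, ee Ff}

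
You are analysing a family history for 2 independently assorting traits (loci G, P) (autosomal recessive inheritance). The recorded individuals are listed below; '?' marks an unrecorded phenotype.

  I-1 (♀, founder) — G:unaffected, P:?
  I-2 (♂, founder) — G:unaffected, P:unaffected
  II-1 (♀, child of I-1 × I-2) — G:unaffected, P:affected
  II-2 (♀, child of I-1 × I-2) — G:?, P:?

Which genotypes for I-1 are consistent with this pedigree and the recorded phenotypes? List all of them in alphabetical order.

I-1 ∈ {GG Pp, GG pp, Gg Pp, Gg pp}

G/I-1 un ·: GG|Gg
G/I-2 un ·: GG|Gg
G/II-1 un I-1×I-2: GG|Gg
G/II-2 ? I-1×I-2: GG|Gg|gg
⇒ G over [I-1,I-2,II-1,II-2]: 15 consistent
P/I-1 ? ·: Pp|pp
P/I-2 un ·: Pp
P/II-1 aff I-1×I-2: pp
P/II-2 ? I-1×I-2: PP|Pp|pp
⇒ P over [I-1,I-2,II-1,II-2]: 5 consistent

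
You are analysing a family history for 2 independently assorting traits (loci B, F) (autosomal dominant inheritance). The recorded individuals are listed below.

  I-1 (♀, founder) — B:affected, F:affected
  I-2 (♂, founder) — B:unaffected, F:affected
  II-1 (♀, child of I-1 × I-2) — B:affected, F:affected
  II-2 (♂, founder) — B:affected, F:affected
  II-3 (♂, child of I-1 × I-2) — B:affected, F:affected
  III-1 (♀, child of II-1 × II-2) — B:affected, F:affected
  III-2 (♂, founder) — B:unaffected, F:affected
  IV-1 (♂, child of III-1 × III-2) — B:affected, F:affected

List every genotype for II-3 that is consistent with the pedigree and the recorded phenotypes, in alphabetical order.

II-3 ∈ {Bb FF, Bb Ff}

B/I-1 aff ·: Bb|BB
B/I-2 un ·: bb
B/II-1 aff I-1×I-2: Bb
B/II-2 aff ·: Bb|BB
B/II-3 aff I-1×I-2: Bb
B/III-1 aff II-1×II-2: Bb|BB
B/III-2 un ·: bb
B/IV-1 aff III-1×III-2: Bb
⇒ B over [I-1,I-2,II-1,II-2,II-3,III-1,III-2,IV-1]: 8 consistent
F/I-1 aff ·: Ff|FF
F/I-2 aff ·: Ff|FF
F/II-1 aff I-1×I-2: Ff|FF
F/II-2 aff ·: Ff|FF
F/II-3 aff I-1×I-2: Ff|FF
F/III-1 aff II-1×II-2: Ff|FF
F/III-2 aff ·: Ff|FF
F/IV-1 aff III-1×III-2: Ff|FF
⇒ F over [I-1,I-2,II-1,II-2,II-3,III-1,III-2,IV-1]: 154 consistent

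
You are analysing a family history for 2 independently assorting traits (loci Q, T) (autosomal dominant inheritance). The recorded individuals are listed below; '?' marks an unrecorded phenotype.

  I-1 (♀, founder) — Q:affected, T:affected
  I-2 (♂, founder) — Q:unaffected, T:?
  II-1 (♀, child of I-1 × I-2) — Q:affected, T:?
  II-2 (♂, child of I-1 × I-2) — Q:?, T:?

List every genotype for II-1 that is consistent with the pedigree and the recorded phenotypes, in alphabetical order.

II-1 ∈ {Qq TT, Qq Tt, Qq tt}

Q/I-1 aff ·: Qq|QQ
Q/I-2 un ·: qq
Q/II-1 aff I-1×I-2: Qq
Q/II-2 ? I-1×I-2: qq|Qq
⇒ Q over [I-1,I-2,II-1,II-2]: 3 consistent
T/I-1 aff ·: Tt|TT
T/I-2 ? ·: tt|Tt|TT
T/II-1 ? I-1×I-2: tt|Tt|TT
T/II-2 ? I-1×I-2: tt|Tt|TT
⇒ T over [I-1,I-2,II-1,II-2]: 23 consistent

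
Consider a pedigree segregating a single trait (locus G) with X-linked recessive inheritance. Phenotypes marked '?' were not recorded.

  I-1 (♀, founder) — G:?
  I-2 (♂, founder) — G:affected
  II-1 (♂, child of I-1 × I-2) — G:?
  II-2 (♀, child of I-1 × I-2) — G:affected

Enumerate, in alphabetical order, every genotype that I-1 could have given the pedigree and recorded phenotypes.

G/I-1 ? ·: X^GX^g|X^gX^g
G/I-2 aff ·: X^gY
G/II-1 ? I-1×I-2: X^GY|X^gY
G/II-2 aff I-1×I-2: X^gX^g
⇒ G over [I-1,I-2,II-1,II-2]: 3 consistent

I-1 ∈ {X^GX^g, X^gX^g}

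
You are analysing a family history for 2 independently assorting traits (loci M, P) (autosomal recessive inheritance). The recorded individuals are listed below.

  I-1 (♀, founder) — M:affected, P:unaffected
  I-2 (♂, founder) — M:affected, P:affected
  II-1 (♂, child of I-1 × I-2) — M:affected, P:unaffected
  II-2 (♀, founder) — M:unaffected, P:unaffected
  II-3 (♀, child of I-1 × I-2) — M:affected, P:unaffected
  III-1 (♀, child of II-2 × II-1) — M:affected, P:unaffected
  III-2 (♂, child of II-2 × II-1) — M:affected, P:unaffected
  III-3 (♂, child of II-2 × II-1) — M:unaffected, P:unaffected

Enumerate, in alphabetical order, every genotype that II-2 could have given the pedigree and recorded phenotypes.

II-2 ∈ {Mm PP, Mm Pp}

M/I-1 aff ·: mm
M/I-2 aff ·: mm
M/II-1 aff I-1×I-2: mm
M/II-2 un ·: Mm
M/II-3 aff I-1×I-2: mm
M/III-1 aff II-2×II-1: mm
M/III-2 aff II-2×II-1: mm
M/III-3 un II-2×II-1: Mm
⇒ M over [I-1,I-2,II-1,II-2,II-3,III-1,III-2,III-3]: 1 consistent
P/I-1 un ·: PP|Pp
P/I-2 aff ·: pp
P/II-1 un I-1×I-2: Pp
P/II-2 un ·: PP|Pp
P/II-3 un I-1×I-2: Pp
P/III-1 un II-2×II-1: PP|Pp
P/III-2 un II-2×II-1: PP|Pp
P/III-3 un II-2×II-1: PP|Pp
⇒ P over [I-1,I-2,II-1,II-2,II-3,III-1,III-2,III-3]: 32 consistent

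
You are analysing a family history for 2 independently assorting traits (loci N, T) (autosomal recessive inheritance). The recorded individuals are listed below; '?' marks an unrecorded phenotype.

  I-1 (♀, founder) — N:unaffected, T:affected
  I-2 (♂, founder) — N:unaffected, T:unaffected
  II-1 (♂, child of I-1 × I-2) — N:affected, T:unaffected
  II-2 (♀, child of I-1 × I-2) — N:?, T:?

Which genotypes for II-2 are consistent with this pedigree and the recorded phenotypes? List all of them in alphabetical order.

II-2 ∈ {NN Tt, NN tt, Nn Tt, Nn tt, nn Tt, nn tt}

N/I-1 un ·: Nn
N/I-2 un ·: Nn
N/II-1 aff I-1×I-2: nn
N/II-2 ? I-1×I-2: NN|Nn|nn
⇒ N over [I-1,I-2,II-1,II-2]: 3 consistent
T/I-1 aff ·: tt
T/I-2 un ·: TT|Tt
T/II-1 un I-1×I-2: Tt
T/II-2 ? I-1×I-2: Tt|tt
⇒ T over [I-1,I-2,II-1,II-2]: 3 consistent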